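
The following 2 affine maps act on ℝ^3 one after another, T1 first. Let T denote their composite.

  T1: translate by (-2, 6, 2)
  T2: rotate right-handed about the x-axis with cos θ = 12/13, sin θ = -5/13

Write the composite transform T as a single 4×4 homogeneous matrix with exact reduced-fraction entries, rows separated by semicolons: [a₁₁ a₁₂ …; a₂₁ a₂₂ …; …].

T = [1 0 0 -2; 0 12/13 5/13 82/13; 0 -5/13 12/13 -6/13; 0 0 0 1]

T1 = [1 0 0 -2; 0 1 0 6; 0 0 1 2; 0 0 0 1]
T2·T1 = [1 0 0 -2; 0 12/13 5/13 82/13; 0 -5/13 12/13 -6/13; 0 0 0 1]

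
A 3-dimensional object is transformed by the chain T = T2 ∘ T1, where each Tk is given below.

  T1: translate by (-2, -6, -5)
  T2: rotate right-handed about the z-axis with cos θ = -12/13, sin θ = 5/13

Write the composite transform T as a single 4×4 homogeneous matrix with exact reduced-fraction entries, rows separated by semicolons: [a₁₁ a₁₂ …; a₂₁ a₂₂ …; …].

T1 = [1 0 0 -2; 0 1 0 -6; 0 0 1 -5; 0 0 0 1]
T2·T1 = [-12/13 -5/13 0 54/13; 5/13 -12/13 0 62/13; 0 0 1 -5; 0 0 0 1]

T = [-12/13 -5/13 0 54/13; 5/13 -12/13 0 62/13; 0 0 1 -5; 0 0 0 1]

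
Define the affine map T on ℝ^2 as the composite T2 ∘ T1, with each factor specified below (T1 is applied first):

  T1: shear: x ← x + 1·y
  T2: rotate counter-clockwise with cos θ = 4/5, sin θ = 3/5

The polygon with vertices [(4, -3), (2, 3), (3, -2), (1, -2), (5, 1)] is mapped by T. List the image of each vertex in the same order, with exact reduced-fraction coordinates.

T1 shear: x ← x + 1·y: (4, -3) → (1, -3); (2, 3) → (5, 3); (3, -2) → (1, -2); (1, -2) → (-1, -2); (5, 1) → (6, 1)
T2 rotate counter-clockwise with cos θ = 4/5, sin θ = 3/5: (1, -3) → (13/5, -9/5); (5, 3) → (11/5, 27/5); (1, -2) → (2, -1); (-1, -2) → (2/5, -11/5); (6, 1) → (21/5, 22/5)

image vertices: (13/5, -9/5), (11/5, 27/5), (2, -1), (2/5, -11/5), (21/5, 22/5)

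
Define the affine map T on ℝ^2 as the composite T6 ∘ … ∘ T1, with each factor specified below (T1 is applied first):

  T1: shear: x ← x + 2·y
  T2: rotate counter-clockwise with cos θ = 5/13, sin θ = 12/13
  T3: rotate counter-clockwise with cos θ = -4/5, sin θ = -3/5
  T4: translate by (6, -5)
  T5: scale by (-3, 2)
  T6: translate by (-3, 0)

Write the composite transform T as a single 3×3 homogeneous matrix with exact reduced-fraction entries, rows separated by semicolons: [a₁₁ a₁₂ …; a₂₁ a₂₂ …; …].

T1 = [1 2 0; 0 1 0; 0 0 1]
T2·T1 = [5/13 -2/13 0; 12/13 29/13 0; 0 0 1]
T3·…·T1 = [16/65 19/13 0; -63/65 -22/13 0; 0 0 1]
T4·…·T1 = [16/65 19/13 6; -63/65 -22/13 -5; 0 0 1]
T5·…·T1 = [-48/65 -57/13 -18; -126/65 -44/13 -10; 0 0 1]
T6·…·T1 = [-48/65 -57/13 -21; -126/65 -44/13 -10; 0 0 1]

T = [-48/65 -57/13 -21; -126/65 -44/13 -10; 0 0 1]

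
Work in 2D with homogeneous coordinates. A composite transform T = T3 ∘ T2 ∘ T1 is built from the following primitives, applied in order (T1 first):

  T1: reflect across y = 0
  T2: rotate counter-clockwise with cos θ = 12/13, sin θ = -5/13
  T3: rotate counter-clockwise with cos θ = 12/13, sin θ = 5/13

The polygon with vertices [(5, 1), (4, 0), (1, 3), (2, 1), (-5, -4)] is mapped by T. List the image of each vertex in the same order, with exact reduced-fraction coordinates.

T1 reflect across y = 0: (5, 1) → (5, -1); (4, 0) → (4, 0); (1, 3) → (1, -3); (2, 1) → (2, -1); (-5, -4) → (-5, 4)
T2 rotate counter-clockwise with cos θ = 12/13, sin θ = -5/13: (5, -1) → (55/13, -37/13); (4, 0) → (48/13, -20/13); (1, -3) → (-3/13, -41/13); (2, -1) → (19/13, -22/13); (-5, 4) → (-40/13, 73/13)
T3 rotate counter-clockwise with cos θ = 12/13, sin θ = 5/13: (55/13, -37/13) → (5, -1); (48/13, -20/13) → (4, 0); (-3/13, -41/13) → (1, -3); (19/13, -22/13) → (2, -1); (-40/13, 73/13) → (-5, 4)

image vertices: (5, -1), (4, 0), (1, -3), (2, -1), (-5, 4)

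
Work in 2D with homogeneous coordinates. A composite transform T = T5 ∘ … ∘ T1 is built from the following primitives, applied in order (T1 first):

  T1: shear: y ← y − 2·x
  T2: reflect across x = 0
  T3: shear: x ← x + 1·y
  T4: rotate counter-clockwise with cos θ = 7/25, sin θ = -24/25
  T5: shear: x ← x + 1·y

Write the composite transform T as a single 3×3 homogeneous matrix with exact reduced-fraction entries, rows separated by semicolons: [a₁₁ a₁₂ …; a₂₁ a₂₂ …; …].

T1 = [1 0 0; -2 1 0; 0 0 1]
T2·T1 = [-1 0 0; -2 1 0; 0 0 1]
T3·…·T1 = [-3 1 0; -2 1 0; 0 0 1]
T4·…·T1 = [-69/25 31/25 0; 58/25 -17/25 0; 0 0 1]
T5·…·T1 = [-11/25 14/25 0; 58/25 -17/25 0; 0 0 1]

T = [-11/25 14/25 0; 58/25 -17/25 0; 0 0 1]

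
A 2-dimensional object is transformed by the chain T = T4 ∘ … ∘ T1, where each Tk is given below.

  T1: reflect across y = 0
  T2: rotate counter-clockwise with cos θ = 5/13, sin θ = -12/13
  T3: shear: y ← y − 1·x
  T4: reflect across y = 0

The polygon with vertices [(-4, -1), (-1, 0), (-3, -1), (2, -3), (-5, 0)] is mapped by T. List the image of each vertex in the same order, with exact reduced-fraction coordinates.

T1 reflect across y = 0: (-4, -1) → (-4, 1); (-1, 0) → (-1, 0); (-3, -1) → (-3, 1); (2, -3) → (2, 3); (-5, 0) → (-5, 0)
T2 rotate counter-clockwise with cos θ = 5/13, sin θ = -12/13: (-4, 1) → (-8/13, 53/13); (-1, 0) → (-5/13, 12/13); (-3, 1) → (-3/13, 41/13); (2, 3) → (46/13, -9/13); (-5, 0) → (-25/13, 60/13)
T3 shear: y ← y − 1·x: (-8/13, 53/13) → (-8/13, 61/13); (-5/13, 12/13) → (-5/13, 17/13); (-3/13, 41/13) → (-3/13, 44/13); (46/13, -9/13) → (46/13, -55/13); (-25/13, 60/13) → (-25/13, 85/13)
T4 reflect across y = 0: (-8/13, 61/13) → (-8/13, -61/13); (-5/13, 17/13) → (-5/13, -17/13); (-3/13, 44/13) → (-3/13, -44/13); (46/13, -55/13) → (46/13, 55/13); (-25/13, 85/13) → (-25/13, -85/13)

image vertices: (-8/13, -61/13), (-5/13, -17/13), (-3/13, -44/13), (46/13, 55/13), (-25/13, -85/13)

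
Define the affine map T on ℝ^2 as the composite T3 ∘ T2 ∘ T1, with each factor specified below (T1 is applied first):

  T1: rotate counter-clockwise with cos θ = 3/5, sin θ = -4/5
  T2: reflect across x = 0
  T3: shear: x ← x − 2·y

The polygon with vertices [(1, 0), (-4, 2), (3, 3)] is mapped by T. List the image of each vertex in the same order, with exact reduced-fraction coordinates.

image vertices: (1, -4/5), (-8, 22/5), (-3, -3/5)

T1 rotate counter-clockwise with cos θ = 3/5, sin θ = -4/5: (1, 0) → (3/5, -4/5); (-4, 2) → (-4/5, 22/5); (3, 3) → (21/5, -3/5)
T2 reflect across x = 0: (3/5, -4/5) → (-3/5, -4/5); (-4/5, 22/5) → (4/5, 22/5); (21/5, -3/5) → (-21/5, -3/5)
T3 shear: x ← x − 2·y: (-3/5, -4/5) → (1, -4/5); (4/5, 22/5) → (-8, 22/5); (-21/5, -3/5) → (-3, -3/5)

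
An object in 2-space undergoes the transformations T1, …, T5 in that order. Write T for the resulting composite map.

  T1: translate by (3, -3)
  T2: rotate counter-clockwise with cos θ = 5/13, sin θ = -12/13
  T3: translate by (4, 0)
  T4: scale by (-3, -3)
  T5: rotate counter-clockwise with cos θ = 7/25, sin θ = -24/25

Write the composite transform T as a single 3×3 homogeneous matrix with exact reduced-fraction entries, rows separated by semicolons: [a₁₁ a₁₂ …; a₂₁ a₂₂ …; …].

T1 = [1 0 3; 0 1 -3; 0 0 1]
T2·T1 = [5/13 12/13 -21/13; -12/13 5/13 -51/13; 0 0 1]
T3·…·T1 = [5/13 12/13 31/13; -12/13 5/13 -51/13; 0 0 1]
T4·…·T1 = [-15/13 -36/13 -93/13; 36/13 -15/13 153/13; 0 0 1]
T5·…·T1 = [759/325 -612/325 3021/325; 612/325 759/325 3303/325; 0 0 1]

T = [759/325 -612/325 3021/325; 612/325 759/325 3303/325; 0 0 1]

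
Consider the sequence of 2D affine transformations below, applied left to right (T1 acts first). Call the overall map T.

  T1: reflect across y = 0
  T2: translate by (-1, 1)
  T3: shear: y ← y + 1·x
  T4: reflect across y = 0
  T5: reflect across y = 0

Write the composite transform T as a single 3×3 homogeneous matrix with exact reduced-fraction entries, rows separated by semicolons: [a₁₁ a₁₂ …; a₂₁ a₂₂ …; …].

T1 = [1 0 0; 0 -1 0; 0 0 1]
T2·T1 = [1 0 -1; 0 -1 1; 0 0 1]
T3·…·T1 = [1 0 -1; 1 -1 0; 0 0 1]
T4·…·T1 = [1 0 -1; -1 1 0; 0 0 1]
T5·…·T1 = [1 0 -1; 1 -1 0; 0 0 1]

T = [1 0 -1; 1 -1 0; 0 0 1]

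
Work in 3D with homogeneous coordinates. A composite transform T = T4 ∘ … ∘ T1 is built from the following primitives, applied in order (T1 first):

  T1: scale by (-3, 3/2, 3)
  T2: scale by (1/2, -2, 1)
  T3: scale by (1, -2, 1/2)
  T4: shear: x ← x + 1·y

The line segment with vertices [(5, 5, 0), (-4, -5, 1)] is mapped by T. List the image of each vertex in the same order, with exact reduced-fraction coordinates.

image vertices: (45/2, 30, 0), (-24, -30, 3/2)

T1 scale by (-3, 3/2, 3): (5, 5, 0) → (-15, 15/2, 0); (-4, -5, 1) → (12, -15/2, 3)
T2 scale by (1/2, -2, 1): (-15, 15/2, 0) → (-15/2, -15, 0); (12, -15/2, 3) → (6, 15, 3)
T3 scale by (1, -2, 1/2): (-15/2, -15, 0) → (-15/2, 30, 0); (6, 15, 3) → (6, -30, 3/2)
T4 shear: x ← x + 1·y: (-15/2, 30, 0) → (45/2, 30, 0); (6, -30, 3/2) → (-24, -30, 3/2)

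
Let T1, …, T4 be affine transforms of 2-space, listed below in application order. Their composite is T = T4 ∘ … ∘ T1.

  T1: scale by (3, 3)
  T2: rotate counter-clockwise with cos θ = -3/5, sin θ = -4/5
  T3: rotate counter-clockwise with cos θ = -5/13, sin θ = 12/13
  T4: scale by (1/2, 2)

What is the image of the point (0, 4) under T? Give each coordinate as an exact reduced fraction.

T1 scale by (3, 3): (0, 4) → (0, 12)
T2 rotate counter-clockwise with cos θ = -3/5, sin θ = -4/5: (0, 12) → (48/5, -36/5)
T3 rotate counter-clockwise with cos θ = -5/13, sin θ = 12/13: (48/5, -36/5) → (192/65, 756/65)
T4 scale by (1/2, 2): (192/65, 756/65) → (96/65, 1512/65)

T(p) = (96/65, 1512/65)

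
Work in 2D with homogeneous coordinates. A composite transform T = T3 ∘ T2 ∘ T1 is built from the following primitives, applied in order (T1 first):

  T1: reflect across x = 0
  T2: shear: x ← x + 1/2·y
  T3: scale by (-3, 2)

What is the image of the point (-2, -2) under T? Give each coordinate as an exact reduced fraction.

T1 reflect across x = 0: (-2, -2) → (2, -2)
T2 shear: x ← x + 1/2·y: (2, -2) → (1, -2)
T3 scale by (-3, 2): (1, -2) → (-3, -4)

T(p) = (-3, -4)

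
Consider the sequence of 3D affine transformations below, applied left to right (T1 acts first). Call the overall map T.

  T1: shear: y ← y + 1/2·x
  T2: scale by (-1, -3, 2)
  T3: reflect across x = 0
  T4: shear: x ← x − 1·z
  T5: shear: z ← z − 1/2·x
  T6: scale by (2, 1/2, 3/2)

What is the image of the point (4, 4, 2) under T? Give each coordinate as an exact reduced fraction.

T1 shear: y ← y + 1/2·x: (4, 4, 2) → (4, 6, 2)
T2 scale by (-1, -3, 2): (4, 6, 2) → (-4, -18, 4)
T3 reflect across x = 0: (-4, -18, 4) → (4, -18, 4)
T4 shear: x ← x − 1·z: (4, -18, 4) → (0, -18, 4)
T5 shear: z ← z − 1/2·x: (0, -18, 4) → (0, -18, 4)
T6 scale by (2, 1/2, 3/2): (0, -18, 4) → (0, -9, 6)

T(p) = (0, -9, 6)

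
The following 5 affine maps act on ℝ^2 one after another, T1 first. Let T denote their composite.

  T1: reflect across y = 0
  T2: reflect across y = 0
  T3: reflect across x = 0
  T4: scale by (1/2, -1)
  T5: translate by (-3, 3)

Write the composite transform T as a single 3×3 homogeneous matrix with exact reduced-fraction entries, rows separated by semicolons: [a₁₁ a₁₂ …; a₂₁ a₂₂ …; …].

T = [-1/2 0 -3; 0 -1 3; 0 0 1]

T1 = [1 0 0; 0 -1 0; 0 0 1]
T2·T1 = [1 0 0; 0 1 0; 0 0 1]
T3·…·T1 = [-1 0 0; 0 1 0; 0 0 1]
T4·…·T1 = [-1/2 0 0; 0 -1 0; 0 0 1]
T5·…·T1 = [-1/2 0 -3; 0 -1 3; 0 0 1]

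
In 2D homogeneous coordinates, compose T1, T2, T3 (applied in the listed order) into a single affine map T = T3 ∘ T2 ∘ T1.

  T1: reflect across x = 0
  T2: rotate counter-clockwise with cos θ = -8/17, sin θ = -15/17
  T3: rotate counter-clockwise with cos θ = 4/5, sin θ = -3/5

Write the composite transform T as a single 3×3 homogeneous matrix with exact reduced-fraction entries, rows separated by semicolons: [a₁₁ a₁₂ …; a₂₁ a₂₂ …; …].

T1 = [-1 0 0; 0 1 0; 0 0 1]
T2·T1 = [8/17 15/17 0; 15/17 -8/17 0; 0 0 1]
T3·…·T1 = [77/85 36/85 0; 36/85 -77/85 0; 0 0 1]

T = [77/85 36/85 0; 36/85 -77/85 0; 0 0 1]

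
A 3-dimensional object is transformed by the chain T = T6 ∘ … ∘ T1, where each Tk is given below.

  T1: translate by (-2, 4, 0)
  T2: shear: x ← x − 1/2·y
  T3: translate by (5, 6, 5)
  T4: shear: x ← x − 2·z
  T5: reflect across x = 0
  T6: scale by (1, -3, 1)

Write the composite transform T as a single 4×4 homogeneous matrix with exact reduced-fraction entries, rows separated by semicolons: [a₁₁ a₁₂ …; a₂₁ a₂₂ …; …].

T = [-1 1/2 2 9; 0 -3 0 -30; 0 0 1 5; 0 0 0 1]

T1 = [1 0 0 -2; 0 1 0 4; 0 0 1 0; 0 0 0 1]
T2·T1 = [1 -1/2 0 -4; 0 1 0 4; 0 0 1 0; 0 0 0 1]
T3·…·T1 = [1 -1/2 0 1; 0 1 0 10; 0 0 1 5; 0 0 0 1]
T4·…·T1 = [1 -1/2 -2 -9; 0 1 0 10; 0 0 1 5; 0 0 0 1]
T5·…·T1 = [-1 1/2 2 9; 0 1 0 10; 0 0 1 5; 0 0 0 1]
T6·…·T1 = [-1 1/2 2 9; 0 -3 0 -30; 0 0 1 5; 0 0 0 1]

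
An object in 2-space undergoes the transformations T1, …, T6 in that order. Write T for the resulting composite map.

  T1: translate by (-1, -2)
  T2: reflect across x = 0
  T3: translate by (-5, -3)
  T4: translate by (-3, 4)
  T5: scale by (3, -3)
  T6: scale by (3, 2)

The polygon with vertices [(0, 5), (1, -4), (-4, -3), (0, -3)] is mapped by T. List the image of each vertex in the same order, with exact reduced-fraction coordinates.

T1 translate by (-1, -2): (0, 5) → (-1, 3); (1, -4) → (0, -6); (-4, -3) → (-5, -5); (0, -3) → (-1, -5)
T2 reflect across x = 0: (-1, 3) → (1, 3); (0, -6) → (0, -6); (-5, -5) → (5, -5); (-1, -5) → (1, -5)
T3 translate by (-5, -3): (1, 3) → (-4, 0); (0, -6) → (-5, -9); (5, -5) → (0, -8); (1, -5) → (-4, -8)
T4 translate by (-3, 4): (-4, 0) → (-7, 4); (-5, -9) → (-8, -5); (0, -8) → (-3, -4); (-4, -8) → (-7, -4)
T5 scale by (3, -3): (-7, 4) → (-21, -12); (-8, -5) → (-24, 15); (-3, -4) → (-9, 12); (-7, -4) → (-21, 12)
T6 scale by (3, 2): (-21, -12) → (-63, -24); (-24, 15) → (-72, 30); (-9, 12) → (-27, 24); (-21, 12) → (-63, 24)

image vertices: (-63, -24), (-72, 30), (-27, 24), (-63, 24)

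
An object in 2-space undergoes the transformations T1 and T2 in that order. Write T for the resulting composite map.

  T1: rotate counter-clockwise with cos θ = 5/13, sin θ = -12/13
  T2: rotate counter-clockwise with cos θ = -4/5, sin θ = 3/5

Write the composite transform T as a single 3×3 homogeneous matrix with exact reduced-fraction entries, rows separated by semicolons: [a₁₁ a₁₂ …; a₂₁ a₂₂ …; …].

T1 = [5/13 12/13 0; -12/13 5/13 0; 0 0 1]
T2·T1 = [16/65 -63/65 0; 63/65 16/65 0; 0 0 1]

T = [16/65 -63/65 0; 63/65 16/65 0; 0 0 1]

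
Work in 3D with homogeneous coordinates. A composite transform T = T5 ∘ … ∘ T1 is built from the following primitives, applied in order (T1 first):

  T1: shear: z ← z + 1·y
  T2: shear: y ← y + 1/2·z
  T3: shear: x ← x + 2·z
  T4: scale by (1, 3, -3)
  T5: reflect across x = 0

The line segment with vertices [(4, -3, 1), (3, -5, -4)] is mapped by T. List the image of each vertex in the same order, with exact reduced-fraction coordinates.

T1 shear: z ← z + 1·y: (4, -3, 1) → (4, -3, -2); (3, -5, -4) → (3, -5, -9)
T2 shear: y ← y + 1/2·z: (4, -3, -2) → (4, -4, -2); (3, -5, -9) → (3, -19/2, -9)
T3 shear: x ← x + 2·z: (4, -4, -2) → (0, -4, -2); (3, -19/2, -9) → (-15, -19/2, -9)
T4 scale by (1, 3, -3): (0, -4, -2) → (0, -12, 6); (-15, -19/2, -9) → (-15, -57/2, 27)
T5 reflect across x = 0: (0, -12, 6) → (0, -12, 6); (-15, -57/2, 27) → (15, -57/2, 27)

image vertices: (0, -12, 6), (15, -57/2, 27)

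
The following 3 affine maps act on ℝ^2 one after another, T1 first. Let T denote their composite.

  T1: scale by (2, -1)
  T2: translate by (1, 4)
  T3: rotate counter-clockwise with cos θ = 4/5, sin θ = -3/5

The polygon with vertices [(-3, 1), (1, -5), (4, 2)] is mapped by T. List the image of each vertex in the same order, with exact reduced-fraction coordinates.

T1 scale by (2, -1): (-3, 1) → (-6, -1); (1, -5) → (2, 5); (4, 2) → (8, -2)
T2 translate by (1, 4): (-6, -1) → (-5, 3); (2, 5) → (3, 9); (8, -2) → (9, 2)
T3 rotate counter-clockwise with cos θ = 4/5, sin θ = -3/5: (-5, 3) → (-11/5, 27/5); (3, 9) → (39/5, 27/5); (9, 2) → (42/5, -19/5)

image vertices: (-11/5, 27/5), (39/5, 27/5), (42/5, -19/5)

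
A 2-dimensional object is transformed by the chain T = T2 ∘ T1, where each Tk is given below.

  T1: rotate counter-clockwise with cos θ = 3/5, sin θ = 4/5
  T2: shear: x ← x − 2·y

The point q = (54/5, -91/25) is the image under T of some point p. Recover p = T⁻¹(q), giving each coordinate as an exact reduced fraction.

p = (-4/5, -5)

T1 = [3/5 -4/5 0; 4/5 3/5 0; 0 0 1]
T2·T1 = [-1 -2 0; 4/5 3/5 0; 0 0 1]
det M = 1; M⁻¹ = [3/5 2 0; -4/5 -1 0; 0 0 1]
M⁻¹ · (54/5, -91/25)ᵀ = (-4/5, -5)ᵀ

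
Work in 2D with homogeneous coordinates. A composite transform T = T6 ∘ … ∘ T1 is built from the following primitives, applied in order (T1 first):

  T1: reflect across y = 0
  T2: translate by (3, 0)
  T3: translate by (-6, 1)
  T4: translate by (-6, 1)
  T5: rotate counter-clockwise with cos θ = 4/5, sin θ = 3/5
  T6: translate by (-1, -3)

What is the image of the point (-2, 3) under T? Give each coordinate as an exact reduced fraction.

T1 reflect across y = 0: (-2, 3) → (-2, -3)
T2 translate by (3, 0): (-2, -3) → (1, -3)
T3 translate by (-6, 1): (1, -3) → (-5, -2)
T4 translate by (-6, 1): (-5, -2) → (-11, -1)
T5 rotate counter-clockwise with cos θ = 4/5, sin θ = 3/5: (-11, -1) → (-41/5, -37/5)
T6 translate by (-1, -3): (-41/5, -37/5) → (-46/5, -52/5)

T(p) = (-46/5, -52/5)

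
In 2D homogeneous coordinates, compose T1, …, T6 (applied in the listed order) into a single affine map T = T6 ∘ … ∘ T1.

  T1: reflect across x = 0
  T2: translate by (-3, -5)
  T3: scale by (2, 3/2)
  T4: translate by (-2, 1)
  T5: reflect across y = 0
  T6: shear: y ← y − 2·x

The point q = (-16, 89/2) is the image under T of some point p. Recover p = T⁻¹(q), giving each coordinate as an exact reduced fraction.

T1 = [-1 0 0; 0 1 0; 0 0 1]
T2·T1 = [-1 0 -3; 0 1 -5; 0 0 1]
T3·…·T1 = [-2 0 -6; 0 3/2 -15/2; 0 0 1]
T4·…·T1 = [-2 0 -8; 0 3/2 -13/2; 0 0 1]
T5·…·T1 = [-2 0 -8; 0 -3/2 13/2; 0 0 1]
T6·…·T1 = [-2 0 -8; 4 -3/2 45/2; 0 0 1]
det M = 3; M⁻¹ = [-1/2 0 -4; -4/3 -2/3 13/3; 0 0 1]
M⁻¹ · (-16, 89/2)ᵀ = (4, -4)ᵀ

p = (4, -4)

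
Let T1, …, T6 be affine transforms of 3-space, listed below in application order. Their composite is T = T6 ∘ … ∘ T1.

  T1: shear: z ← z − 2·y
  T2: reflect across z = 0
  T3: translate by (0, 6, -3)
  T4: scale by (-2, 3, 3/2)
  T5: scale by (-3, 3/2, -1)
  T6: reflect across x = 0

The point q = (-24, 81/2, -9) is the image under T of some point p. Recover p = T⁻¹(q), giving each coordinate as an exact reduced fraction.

T1 = [1 0 0 0; 0 1 0 0; 0 -2 1 0; 0 0 0 1]
T2·T1 = [1 0 0 0; 0 1 0 0; 0 2 -1 0; 0 0 0 1]
T3·…·T1 = [1 0 0 0; 0 1 0 6; 0 2 -1 -3; 0 0 0 1]
T4·…·T1 = [-2 0 0 0; 0 3 0 18; 0 3 -3/2 -9/2; 0 0 0 1]
T5·…·T1 = [6 0 0 0; 0 9/2 0 27; 0 -3 3/2 9/2; 0 0 0 1]
T6·…·T1 = [-6 0 0 0; 0 9/2 0 27; 0 -3 3/2 9/2; 0 0 0 1]
det M = -81/2; M⁻¹ = [-1/6 0 0 0; 0 2/9 0 -6; 0 4/9 2/3 -15; 0 0 0 1]
M⁻¹ · (-24, 81/2, -9)ᵀ = (4, 3, -3)ᵀ

p = (4, 3, -3)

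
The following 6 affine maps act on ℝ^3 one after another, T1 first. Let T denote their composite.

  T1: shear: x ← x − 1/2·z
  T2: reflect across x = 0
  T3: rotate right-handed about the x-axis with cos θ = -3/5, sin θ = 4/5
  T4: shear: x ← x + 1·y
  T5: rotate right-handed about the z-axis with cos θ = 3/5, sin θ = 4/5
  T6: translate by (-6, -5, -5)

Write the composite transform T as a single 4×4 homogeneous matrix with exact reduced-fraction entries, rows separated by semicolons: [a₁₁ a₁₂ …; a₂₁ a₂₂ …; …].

T1 = [1 0 -1/2 0; 0 1 0 0; 0 0 1 0; 0 0 0 1]
T2·T1 = [-1 0 1/2 0; 0 1 0 0; 0 0 1 0; 0 0 0 1]
T3·…·T1 = [-1 0 1/2 0; 0 -3/5 -4/5 0; 0 4/5 -3/5 0; 0 0 0 1]
T4·…·T1 = [-1 -3/5 -3/10 0; 0 -3/5 -4/5 0; 0 4/5 -3/5 0; 0 0 0 1]
T5·…·T1 = [-3/5 3/25 23/50 0; -4/5 -21/25 -18/25 0; 0 4/5 -3/5 0; 0 0 0 1]
T6·…·T1 = [-3/5 3/25 23/50 -6; -4/5 -21/25 -18/25 -5; 0 4/5 -3/5 -5; 0 0 0 1]

T = [-3/5 3/25 23/50 -6; -4/5 -21/25 -18/25 -5; 0 4/5 -3/5 -5; 0 0 0 1]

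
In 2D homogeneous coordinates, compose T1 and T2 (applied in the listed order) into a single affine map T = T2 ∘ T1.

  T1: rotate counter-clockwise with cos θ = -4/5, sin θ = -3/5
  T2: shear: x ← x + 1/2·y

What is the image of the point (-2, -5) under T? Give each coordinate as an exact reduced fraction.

T1 rotate counter-clockwise with cos θ = -4/5, sin θ = -3/5: (-2, -5) → (-7/5, 26/5)
T2 shear: x ← x + 1/2·y: (-7/5, 26/5) → (6/5, 26/5)

T(p) = (6/5, 26/5)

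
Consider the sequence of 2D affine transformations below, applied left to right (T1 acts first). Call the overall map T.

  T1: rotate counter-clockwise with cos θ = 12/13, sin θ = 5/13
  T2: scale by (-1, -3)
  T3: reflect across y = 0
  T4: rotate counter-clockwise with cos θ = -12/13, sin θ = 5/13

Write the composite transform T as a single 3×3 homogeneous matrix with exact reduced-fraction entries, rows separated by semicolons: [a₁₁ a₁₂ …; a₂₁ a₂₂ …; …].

T = [69/169 -240/169 0; -240/169 -407/169 0; 0 0 1]

T1 = [12/13 -5/13 0; 5/13 12/13 0; 0 0 1]
T2·T1 = [-12/13 5/13 0; -15/13 -36/13 0; 0 0 1]
T3·…·T1 = [-12/13 5/13 0; 15/13 36/13 0; 0 0 1]
T4·…·T1 = [69/169 -240/169 0; -240/169 -407/169 0; 0 0 1]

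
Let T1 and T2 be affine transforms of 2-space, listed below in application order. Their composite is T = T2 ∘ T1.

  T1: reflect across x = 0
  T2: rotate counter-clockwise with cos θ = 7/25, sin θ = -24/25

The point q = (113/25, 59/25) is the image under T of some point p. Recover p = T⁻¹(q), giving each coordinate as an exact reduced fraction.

T1 = [-1 0 0; 0 1 0; 0 0 1]
T2·T1 = [-7/25 24/25 0; 24/25 7/25 0; 0 0 1]
det M = -1; M⁻¹ = [-7/25 24/25 0; 24/25 7/25 0; 0 0 1]
M⁻¹ · (113/25, 59/25)ᵀ = (1, 5)ᵀ

p = (1, 5)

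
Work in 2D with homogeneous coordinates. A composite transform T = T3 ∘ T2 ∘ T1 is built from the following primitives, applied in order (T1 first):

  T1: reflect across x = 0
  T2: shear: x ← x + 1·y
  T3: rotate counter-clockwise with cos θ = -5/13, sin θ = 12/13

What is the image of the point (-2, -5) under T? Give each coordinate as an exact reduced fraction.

T1 reflect across x = 0: (-2, -5) → (2, -5)
T2 shear: x ← x + 1·y: (2, -5) → (-3, -5)
T3 rotate counter-clockwise with cos θ = -5/13, sin θ = 12/13: (-3, -5) → (75/13, -11/13)

T(p) = (75/13, -11/13)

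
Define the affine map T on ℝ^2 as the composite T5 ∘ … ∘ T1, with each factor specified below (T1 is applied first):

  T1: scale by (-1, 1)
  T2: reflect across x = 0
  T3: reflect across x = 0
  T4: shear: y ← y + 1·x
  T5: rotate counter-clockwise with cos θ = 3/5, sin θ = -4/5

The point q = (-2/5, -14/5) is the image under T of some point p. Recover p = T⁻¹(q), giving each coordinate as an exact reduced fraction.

p = (-2, -4)

T1 = [-1 0 0; 0 1 0; 0 0 1]
T2·T1 = [1 0 0; 0 1 0; 0 0 1]
T3·…·T1 = [-1 0 0; 0 1 0; 0 0 1]
T4·…·T1 = [-1 0 0; -1 1 0; 0 0 1]
T5·…·T1 = [-7/5 4/5 0; 1/5 3/5 0; 0 0 1]
det M = -1; M⁻¹ = [-3/5 4/5 0; 1/5 7/5 0; 0 0 1]
M⁻¹ · (-2/5, -14/5)ᵀ = (-2, -4)ᵀ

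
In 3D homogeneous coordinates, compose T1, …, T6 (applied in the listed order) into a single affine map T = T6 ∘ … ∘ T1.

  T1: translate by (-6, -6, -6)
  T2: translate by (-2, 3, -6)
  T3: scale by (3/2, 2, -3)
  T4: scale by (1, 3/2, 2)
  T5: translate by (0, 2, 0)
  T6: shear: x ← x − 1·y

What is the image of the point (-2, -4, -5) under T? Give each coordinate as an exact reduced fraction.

T1 translate by (-6, -6, -6): (-2, -4, -5) → (-8, -10, -11)
T2 translate by (-2, 3, -6): (-8, -10, -11) → (-10, -7, -17)
T3 scale by (3/2, 2, -3): (-10, -7, -17) → (-15, -14, 51)
T4 scale by (1, 3/2, 2): (-15, -14, 51) → (-15, -21, 102)
T5 translate by (0, 2, 0): (-15, -21, 102) → (-15, -19, 102)
T6 shear: x ← x − 1·y: (-15, -19, 102) → (4, -19, 102)

T(p) = (4, -19, 102)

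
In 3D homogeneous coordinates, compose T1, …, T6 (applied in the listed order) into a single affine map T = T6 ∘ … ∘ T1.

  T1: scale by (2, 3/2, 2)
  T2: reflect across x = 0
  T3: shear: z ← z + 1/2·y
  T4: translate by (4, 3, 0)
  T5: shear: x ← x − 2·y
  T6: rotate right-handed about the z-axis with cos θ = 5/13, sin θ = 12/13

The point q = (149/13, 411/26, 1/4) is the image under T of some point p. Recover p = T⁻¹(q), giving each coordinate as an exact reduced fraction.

T1 = [2 0 0 0; 0 3/2 0 0; 0 0 2 0; 0 0 0 1]
T2·T1 = [-2 0 0 0; 0 3/2 0 0; 0 0 2 0; 0 0 0 1]
T3·…·T1 = [-2 0 0 0; 0 3/2 0 0; 0 3/4 2 0; 0 0 0 1]
T4·…·T1 = [-2 0 0 4; 0 3/2 0 3; 0 3/4 2 0; 0 0 0 1]
T5·…·T1 = [-2 -3 0 -2; 0 3/2 0 3; 0 3/4 2 0; 0 0 0 1]
T6·…·T1 = [-10/13 -33/13 0 -46/13; -24/13 -57/26 0 -9/13; 0 3/4 2 0; 0 0 0 1]
det M = -6; M⁻¹ = [19/26 -11/13 0 2; -8/13 10/39 0 -2; 3/13 -5/52 1/2 3/4; 0 0 0 1]
M⁻¹ · (149/13, 411/26, 1/4)ᵀ = (-3, -5, 2)ᵀ

p = (-3, -5, 2)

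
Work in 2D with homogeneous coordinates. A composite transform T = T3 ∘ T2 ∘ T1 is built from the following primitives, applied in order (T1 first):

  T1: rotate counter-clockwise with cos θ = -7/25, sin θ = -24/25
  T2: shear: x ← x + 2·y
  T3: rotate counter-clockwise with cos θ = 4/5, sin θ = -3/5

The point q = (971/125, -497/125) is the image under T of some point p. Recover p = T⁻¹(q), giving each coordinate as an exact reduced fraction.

T1 = [-7/25 24/25 0; -24/25 -7/25 0; 0 0 1]
T2·T1 = [-11/5 2/5 0; -24/25 -7/25 0; 0 0 1]
T3·…·T1 = [-292/125 19/125 0; 69/125 -58/125 0; 0 0 1]
det M = 1; M⁻¹ = [-58/125 -19/125 0; -69/125 -292/125 0; 0 0 1]
M⁻¹ · (971/125, -497/125)ᵀ = (-3, 5)ᵀ

p = (-3, 5)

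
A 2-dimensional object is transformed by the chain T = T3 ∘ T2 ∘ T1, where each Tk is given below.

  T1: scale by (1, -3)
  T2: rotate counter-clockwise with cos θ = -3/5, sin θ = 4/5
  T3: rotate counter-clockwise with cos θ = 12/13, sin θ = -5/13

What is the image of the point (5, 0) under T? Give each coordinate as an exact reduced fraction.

T(p) = (-16/13, 63/13)

T1 scale by (1, -3): (5, 0) → (5, 0)
T2 rotate counter-clockwise with cos θ = -3/5, sin θ = 4/5: (5, 0) → (-3, 4)
T3 rotate counter-clockwise with cos θ = 12/13, sin θ = -5/13: (-3, 4) → (-16/13, 63/13)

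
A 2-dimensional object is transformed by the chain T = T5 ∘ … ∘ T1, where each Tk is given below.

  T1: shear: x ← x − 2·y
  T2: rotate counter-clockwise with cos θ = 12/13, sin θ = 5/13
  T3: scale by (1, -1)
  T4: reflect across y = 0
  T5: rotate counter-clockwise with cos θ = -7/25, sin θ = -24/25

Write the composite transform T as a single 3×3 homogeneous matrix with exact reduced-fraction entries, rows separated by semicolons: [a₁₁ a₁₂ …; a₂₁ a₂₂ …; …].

T = [36/325 251/325 0; -323/325 682/325 0; 0 0 1]

T1 = [1 -2 0; 0 1 0; 0 0 1]
T2·T1 = [12/13 -29/13 0; 5/13 2/13 0; 0 0 1]
T3·…·T1 = [12/13 -29/13 0; -5/13 -2/13 0; 0 0 1]
T4·…·T1 = [12/13 -29/13 0; 5/13 2/13 0; 0 0 1]
T5·…·T1 = [36/325 251/325 0; -323/325 682/325 0; 0 0 1]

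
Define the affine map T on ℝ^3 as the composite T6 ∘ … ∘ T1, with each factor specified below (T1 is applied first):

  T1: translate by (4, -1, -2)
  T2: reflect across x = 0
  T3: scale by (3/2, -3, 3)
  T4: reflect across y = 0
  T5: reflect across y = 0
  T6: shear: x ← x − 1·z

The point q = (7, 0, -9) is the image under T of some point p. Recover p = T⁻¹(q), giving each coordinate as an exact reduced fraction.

p = (-8/3, 1, -1)

T1 = [1 0 0 4; 0 1 0 -1; 0 0 1 -2; 0 0 0 1]
T2·T1 = [-1 0 0 -4; 0 1 0 -1; 0 0 1 -2; 0 0 0 1]
T3·…·T1 = [-3/2 0 0 -6; 0 -3 0 3; 0 0 3 -6; 0 0 0 1]
T4·…·T1 = [-3/2 0 0 -6; 0 3 0 -3; 0 0 3 -6; 0 0 0 1]
T5·…·T1 = [-3/2 0 0 -6; 0 -3 0 3; 0 0 3 -6; 0 0 0 1]
T6·…·T1 = [-3/2 0 -3 0; 0 -3 0 3; 0 0 3 -6; 0 0 0 1]
det M = 27/2; M⁻¹ = [-2/3 0 -2/3 -4; 0 -1/3 0 1; 0 0 1/3 2; 0 0 0 1]
M⁻¹ · (7, 0, -9)ᵀ = (-8/3, 1, -1)ᵀ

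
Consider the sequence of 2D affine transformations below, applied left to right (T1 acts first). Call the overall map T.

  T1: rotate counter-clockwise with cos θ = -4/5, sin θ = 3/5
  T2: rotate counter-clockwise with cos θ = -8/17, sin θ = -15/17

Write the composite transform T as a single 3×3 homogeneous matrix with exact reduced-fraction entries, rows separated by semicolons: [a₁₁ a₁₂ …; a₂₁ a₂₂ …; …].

T1 = [-4/5 -3/5 0; 3/5 -4/5 0; 0 0 1]
T2·T1 = [77/85 -36/85 0; 36/85 77/85 0; 0 0 1]

T = [77/85 -36/85 0; 36/85 77/85 0; 0 0 1]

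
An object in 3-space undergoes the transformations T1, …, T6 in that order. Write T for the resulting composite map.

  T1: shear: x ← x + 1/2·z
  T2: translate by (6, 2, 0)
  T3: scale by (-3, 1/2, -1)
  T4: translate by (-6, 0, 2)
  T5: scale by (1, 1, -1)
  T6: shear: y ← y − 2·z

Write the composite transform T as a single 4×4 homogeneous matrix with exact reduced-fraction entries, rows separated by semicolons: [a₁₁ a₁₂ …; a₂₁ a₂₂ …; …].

T = [-3 0 -3/2 -24; 0 1/2 -2 5; 0 0 1 -2; 0 0 0 1]

T1 = [1 0 1/2 0; 0 1 0 0; 0 0 1 0; 0 0 0 1]
T2·T1 = [1 0 1/2 6; 0 1 0 2; 0 0 1 0; 0 0 0 1]
T3·…·T1 = [-3 0 -3/2 -18; 0 1/2 0 1; 0 0 -1 0; 0 0 0 1]
T4·…·T1 = [-3 0 -3/2 -24; 0 1/2 0 1; 0 0 -1 2; 0 0 0 1]
T5·…·T1 = [-3 0 -3/2 -24; 0 1/2 0 1; 0 0 1 -2; 0 0 0 1]
T6·…·T1 = [-3 0 -3/2 -24; 0 1/2 -2 5; 0 0 1 -2; 0 0 0 1]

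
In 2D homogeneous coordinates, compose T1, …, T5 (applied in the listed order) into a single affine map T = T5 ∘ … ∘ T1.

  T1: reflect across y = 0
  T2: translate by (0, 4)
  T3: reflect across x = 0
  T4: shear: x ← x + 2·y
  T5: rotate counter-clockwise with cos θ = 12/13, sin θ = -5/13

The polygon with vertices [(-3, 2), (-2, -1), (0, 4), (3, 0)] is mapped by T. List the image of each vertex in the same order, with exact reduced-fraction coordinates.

T1 reflect across y = 0: (-3, 2) → (-3, -2); (-2, -1) → (-2, 1); (0, 4) → (0, -4); (3, 0) → (3, 0)
T2 translate by (0, 4): (-3, -2) → (-3, 2); (-2, 1) → (-2, 5); (0, -4) → (0, 0); (3, 0) → (3, 4)
T3 reflect across x = 0: (-3, 2) → (3, 2); (-2, 5) → (2, 5); (0, 0) → (0, 0); (3, 4) → (-3, 4)
T4 shear: x ← x + 2·y: (3, 2) → (7, 2); (2, 5) → (12, 5); (0, 0) → (0, 0); (-3, 4) → (5, 4)
T5 rotate counter-clockwise with cos θ = 12/13, sin θ = -5/13: (7, 2) → (94/13, -11/13); (12, 5) → (13, 0); (0, 0) → (0, 0); (5, 4) → (80/13, 23/13)

image vertices: (94/13, -11/13), (13, 0), (0, 0), (80/13, 23/13)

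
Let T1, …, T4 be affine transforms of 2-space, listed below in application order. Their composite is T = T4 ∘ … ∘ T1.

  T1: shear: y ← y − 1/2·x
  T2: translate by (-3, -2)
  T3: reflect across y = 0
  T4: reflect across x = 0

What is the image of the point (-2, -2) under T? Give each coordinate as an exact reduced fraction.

T1 shear: y ← y − 1/2·x: (-2, -2) → (-2, -1)
T2 translate by (-3, -2): (-2, -1) → (-5, -3)
T3 reflect across y = 0: (-5, -3) → (-5, 3)
T4 reflect across x = 0: (-5, 3) → (5, 3)

T(p) = (5, 3)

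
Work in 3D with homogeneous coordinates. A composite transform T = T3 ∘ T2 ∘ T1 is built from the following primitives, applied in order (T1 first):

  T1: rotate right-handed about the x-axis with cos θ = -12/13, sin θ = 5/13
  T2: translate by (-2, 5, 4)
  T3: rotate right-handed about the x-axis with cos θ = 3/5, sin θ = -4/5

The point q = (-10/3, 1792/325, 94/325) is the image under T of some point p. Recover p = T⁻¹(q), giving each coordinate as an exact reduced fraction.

p = (-4/3, 2, 1/5)

T1 = [1 0 0 0; 0 -12/13 -5/13 0; 0 5/13 -12/13 0; 0 0 0 1]
T2·T1 = [1 0 0 -2; 0 -12/13 -5/13 5; 0 5/13 -12/13 4; 0 0 0 1]
T3·…·T1 = [1 0 0 -2; 0 -16/65 -63/65 31/5; 0 63/65 -16/65 -8/5; 0 0 0 1]
det M = 1; M⁻¹ = [1 0 0 2; 0 -16/65 63/65 40/13; 0 -63/65 -16/65 73/13; 0 0 0 1]
M⁻¹ · (-10/3, 1792/325, 94/325)ᵀ = (-4/3, 2, 1/5)ᵀ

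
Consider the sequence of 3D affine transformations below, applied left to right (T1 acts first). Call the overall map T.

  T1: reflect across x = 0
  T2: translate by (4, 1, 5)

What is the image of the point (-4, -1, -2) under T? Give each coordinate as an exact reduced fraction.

T(p) = (8, 0, 3)

T1 reflect across x = 0: (-4, -1, -2) → (4, -1, -2)
T2 translate by (4, 1, 5): (4, -1, -2) → (8, 0, 3)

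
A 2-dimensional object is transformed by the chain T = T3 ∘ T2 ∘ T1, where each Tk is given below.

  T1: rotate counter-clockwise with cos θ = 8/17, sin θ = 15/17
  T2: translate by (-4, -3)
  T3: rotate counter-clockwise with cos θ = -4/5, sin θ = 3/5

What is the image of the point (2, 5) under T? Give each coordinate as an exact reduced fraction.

T(p) = (451/85, -457/85)

T1 rotate counter-clockwise with cos θ = 8/17, sin θ = 15/17: (2, 5) → (-59/17, 70/17)
T2 translate by (-4, -3): (-59/17, 70/17) → (-127/17, 19/17)
T3 rotate counter-clockwise with cos θ = -4/5, sin θ = 3/5: (-127/17, 19/17) → (451/85, -457/85)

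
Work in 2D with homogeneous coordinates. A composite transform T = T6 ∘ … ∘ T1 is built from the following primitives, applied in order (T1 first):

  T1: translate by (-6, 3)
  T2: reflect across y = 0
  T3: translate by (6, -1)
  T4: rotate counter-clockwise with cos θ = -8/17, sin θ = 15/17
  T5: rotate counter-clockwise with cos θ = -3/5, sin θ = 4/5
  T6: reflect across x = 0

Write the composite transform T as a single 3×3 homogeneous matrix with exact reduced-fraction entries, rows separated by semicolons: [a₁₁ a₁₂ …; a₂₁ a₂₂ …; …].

T1 = [1 0 -6; 0 1 3; 0 0 1]
T2·T1 = [1 0 -6; 0 -1 -3; 0 0 1]
T3·…·T1 = [1 0 0; 0 -1 -4; 0 0 1]
T4·…·T1 = [-8/17 15/17 60/17; 15/17 8/17 32/17; 0 0 1]
T5·…·T1 = [-36/85 -77/85 -308/85; -77/85 36/85 144/85; 0 0 1]
T6·…·T1 = [36/85 77/85 308/85; -77/85 36/85 144/85; 0 0 1]

T = [36/85 77/85 308/85; -77/85 36/85 144/85; 0 0 1]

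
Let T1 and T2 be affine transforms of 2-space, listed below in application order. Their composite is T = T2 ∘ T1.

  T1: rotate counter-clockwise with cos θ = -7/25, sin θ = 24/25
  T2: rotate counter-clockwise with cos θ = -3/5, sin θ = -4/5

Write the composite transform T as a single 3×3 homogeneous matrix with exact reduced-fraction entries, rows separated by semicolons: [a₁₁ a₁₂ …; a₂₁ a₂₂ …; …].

T1 = [-7/25 -24/25 0; 24/25 -7/25 0; 0 0 1]
T2·T1 = [117/125 44/125 0; -44/125 117/125 0; 0 0 1]

T = [117/125 44/125 0; -44/125 117/125 0; 0 0 1]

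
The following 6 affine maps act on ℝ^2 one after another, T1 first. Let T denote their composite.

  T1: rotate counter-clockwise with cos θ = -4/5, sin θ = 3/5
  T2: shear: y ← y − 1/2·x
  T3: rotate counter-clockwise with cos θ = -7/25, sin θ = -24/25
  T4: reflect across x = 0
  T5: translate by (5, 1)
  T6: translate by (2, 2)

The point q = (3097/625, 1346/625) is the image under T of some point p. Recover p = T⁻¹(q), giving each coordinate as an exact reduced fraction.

T1 = [-4/5 -3/5 0; 3/5 -4/5 0; 0 0 1]
T2·T1 = [-4/5 -3/5 0; 1 -1/2 0; 0 0 1]
T3·…·T1 = [148/125 -39/125 0; 61/125 179/250 0; 0 0 1]
T4·…·T1 = [-148/125 39/125 0; 61/125 179/250 0; 0 0 1]
T5·…·T1 = [-148/125 39/125 5; 61/125 179/250 1; 0 0 1]
T6·…·T1 = [-148/125 39/125 7; 61/125 179/250 3; 0 0 1]
det M = -1; M⁻¹ = [-179/250 39/125 1019/250; 61/125 148/125 -871/125; 0 0 1]
M⁻¹ · (3097/625, 1346/625)ᵀ = (6/5, -2)ᵀ

p = (6/5, -2)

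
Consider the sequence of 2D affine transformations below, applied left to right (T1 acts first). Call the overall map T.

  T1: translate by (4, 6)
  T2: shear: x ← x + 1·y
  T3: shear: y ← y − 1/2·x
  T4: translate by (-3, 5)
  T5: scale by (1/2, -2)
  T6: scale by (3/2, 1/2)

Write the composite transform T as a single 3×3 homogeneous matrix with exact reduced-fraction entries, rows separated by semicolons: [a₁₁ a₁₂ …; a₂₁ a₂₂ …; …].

T1 = [1 0 4; 0 1 6; 0 0 1]
T2·T1 = [1 1 10; 0 1 6; 0 0 1]
T3·…·T1 = [1 1 10; -1/2 1/2 1; 0 0 1]
T4·…·T1 = [1 1 7; -1/2 1/2 6; 0 0 1]
T5·…·T1 = [1/2 1/2 7/2; 1 -1 -12; 0 0 1]
T6·…·T1 = [3/4 3/4 21/4; 1/2 -1/2 -6; 0 0 1]

T = [3/4 3/4 21/4; 1/2 -1/2 -6; 0 0 1]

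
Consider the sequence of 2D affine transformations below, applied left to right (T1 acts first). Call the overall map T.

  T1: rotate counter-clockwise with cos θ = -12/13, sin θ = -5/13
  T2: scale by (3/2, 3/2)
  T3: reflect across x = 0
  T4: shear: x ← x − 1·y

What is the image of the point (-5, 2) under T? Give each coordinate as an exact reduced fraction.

T1 rotate counter-clockwise with cos θ = -12/13, sin θ = -5/13: (-5, 2) → (70/13, 1/13)
T2 scale by (3/2, 3/2): (70/13, 1/13) → (105/13, 3/26)
T3 reflect across x = 0: (105/13, 3/26) → (-105/13, 3/26)
T4 shear: x ← x − 1·y: (-105/13, 3/26) → (-213/26, 3/26)

T(p) = (-213/26, 3/26)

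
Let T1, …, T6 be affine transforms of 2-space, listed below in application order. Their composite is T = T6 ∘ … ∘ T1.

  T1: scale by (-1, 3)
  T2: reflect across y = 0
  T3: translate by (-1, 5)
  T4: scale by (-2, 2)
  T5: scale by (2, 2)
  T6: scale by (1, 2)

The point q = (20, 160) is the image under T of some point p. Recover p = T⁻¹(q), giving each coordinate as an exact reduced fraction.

p = (4, -5)

T1 = [-1 0 0; 0 3 0; 0 0 1]
T2·T1 = [-1 0 0; 0 -3 0; 0 0 1]
T3·…·T1 = [-1 0 -1; 0 -3 5; 0 0 1]
T4·…·T1 = [2 0 2; 0 -6 10; 0 0 1]
T5·…·T1 = [4 0 4; 0 -12 20; 0 0 1]
T6·…·T1 = [4 0 4; 0 -24 40; 0 0 1]
det M = -96; M⁻¹ = [1/4 0 -1; 0 -1/24 5/3; 0 0 1]
M⁻¹ · (20, 160)ᵀ = (4, -5)ᵀ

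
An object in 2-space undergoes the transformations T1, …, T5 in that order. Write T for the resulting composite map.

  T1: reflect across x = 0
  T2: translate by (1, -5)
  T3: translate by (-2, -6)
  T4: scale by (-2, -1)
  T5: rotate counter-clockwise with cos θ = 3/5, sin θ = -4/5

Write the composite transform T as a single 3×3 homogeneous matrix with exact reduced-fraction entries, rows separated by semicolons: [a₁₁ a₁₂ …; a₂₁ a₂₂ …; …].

T1 = [-1 0 0; 0 1 0; 0 0 1]
T2·T1 = [-1 0 1; 0 1 -5; 0 0 1]
T3·…·T1 = [-1 0 -1; 0 1 -11; 0 0 1]
T4·…·T1 = [2 0 2; 0 -1 11; 0 0 1]
T5·…·T1 = [6/5 -4/5 10; -8/5 -3/5 5; 0 0 1]

T = [6/5 -4/5 10; -8/5 -3/5 5; 0 0 1]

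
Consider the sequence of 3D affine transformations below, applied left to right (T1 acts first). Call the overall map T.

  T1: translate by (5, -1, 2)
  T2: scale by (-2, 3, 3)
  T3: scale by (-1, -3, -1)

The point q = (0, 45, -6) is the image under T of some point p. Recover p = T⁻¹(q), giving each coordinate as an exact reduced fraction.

T1 = [1 0 0 5; 0 1 0 -1; 0 0 1 2; 0 0 0 1]
T2·T1 = [-2 0 0 -10; 0 3 0 -3; 0 0 3 6; 0 0 0 1]
T3·…·T1 = [2 0 0 10; 0 -9 0 9; 0 0 -3 -6; 0 0 0 1]
det M = 54; M⁻¹ = [1/2 0 0 -5; 0 -1/9 0 1; 0 0 -1/3 -2; 0 0 0 1]
M⁻¹ · (0, 45, -6)ᵀ = (-5, -4, 0)ᵀ

p = (-5, -4, 0)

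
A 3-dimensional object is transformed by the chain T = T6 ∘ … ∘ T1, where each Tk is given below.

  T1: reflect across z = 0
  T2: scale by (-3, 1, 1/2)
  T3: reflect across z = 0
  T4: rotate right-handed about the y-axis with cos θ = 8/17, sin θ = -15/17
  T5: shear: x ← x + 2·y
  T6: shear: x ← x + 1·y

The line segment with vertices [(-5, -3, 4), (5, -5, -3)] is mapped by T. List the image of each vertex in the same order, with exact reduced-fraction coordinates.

T1 reflect across z = 0: (-5, -3, 4) → (-5, -3, -4); (5, -5, -3) → (5, -5, 3)
T2 scale by (-3, 1, 1/2): (-5, -3, -4) → (15, -3, -2); (5, -5, 3) → (-15, -5, 3/2)
T3 reflect across z = 0: (15, -3, -2) → (15, -3, 2); (-15, -5, 3/2) → (-15, -5, -3/2)
T4 rotate right-handed about the y-axis with cos θ = 8/17, sin θ = -15/17: (15, -3, 2) → (90/17, -3, 241/17); (-15, -5, -3/2) → (-195/34, -5, -237/17)
T5 shear: x ← x + 2·y: (90/17, -3, 241/17) → (-12/17, -3, 241/17); (-195/34, -5, -237/17) → (-535/34, -5, -237/17)
T6 shear: x ← x + 1·y: (-12/17, -3, 241/17) → (-63/17, -3, 241/17); (-535/34, -5, -237/17) → (-705/34, -5, -237/17)

image vertices: (-63/17, -3, 241/17), (-705/34, -5, -237/17)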